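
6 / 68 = 3 / 34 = 0.09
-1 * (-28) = 28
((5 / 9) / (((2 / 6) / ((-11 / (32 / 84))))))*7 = -2695 / 8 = -336.88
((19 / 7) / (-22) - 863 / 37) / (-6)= 44535 / 11396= 3.91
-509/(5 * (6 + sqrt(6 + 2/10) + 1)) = -3563/214 + 509 * sqrt(155)/1070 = -10.73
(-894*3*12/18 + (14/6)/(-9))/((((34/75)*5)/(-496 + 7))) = 39350645/102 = 385790.64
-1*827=-827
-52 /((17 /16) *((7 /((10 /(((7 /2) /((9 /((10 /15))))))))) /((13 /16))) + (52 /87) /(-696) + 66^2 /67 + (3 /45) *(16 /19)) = -97702317180 /122705709661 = -0.80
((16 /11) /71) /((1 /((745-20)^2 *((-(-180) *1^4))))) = 1513800000 /781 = 1938284.25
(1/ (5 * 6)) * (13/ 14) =13/ 420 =0.03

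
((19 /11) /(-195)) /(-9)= 0.00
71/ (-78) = -71/ 78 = -0.91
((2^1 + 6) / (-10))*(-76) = 304 / 5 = 60.80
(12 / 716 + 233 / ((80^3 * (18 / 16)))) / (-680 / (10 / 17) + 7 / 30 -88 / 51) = -30085019 / 2028815212800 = -0.00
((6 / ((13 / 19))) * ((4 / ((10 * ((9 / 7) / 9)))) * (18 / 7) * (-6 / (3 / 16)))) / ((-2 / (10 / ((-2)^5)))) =-4104 / 13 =-315.69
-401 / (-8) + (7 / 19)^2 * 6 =147113 / 2888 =50.94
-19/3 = -6.33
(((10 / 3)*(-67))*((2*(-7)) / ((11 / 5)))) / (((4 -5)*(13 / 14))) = -656600 / 429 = -1530.54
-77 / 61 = -1.26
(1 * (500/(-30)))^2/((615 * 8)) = 125/2214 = 0.06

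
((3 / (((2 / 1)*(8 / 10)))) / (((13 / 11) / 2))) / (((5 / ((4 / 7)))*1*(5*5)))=33 / 2275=0.01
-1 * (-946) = 946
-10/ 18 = -5/ 9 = -0.56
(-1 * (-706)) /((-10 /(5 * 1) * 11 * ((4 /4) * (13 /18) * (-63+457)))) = -3177 /28171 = -0.11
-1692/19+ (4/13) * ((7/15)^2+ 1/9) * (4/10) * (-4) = -24790492/277875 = -89.21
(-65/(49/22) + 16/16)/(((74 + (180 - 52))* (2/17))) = -23477/19796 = -1.19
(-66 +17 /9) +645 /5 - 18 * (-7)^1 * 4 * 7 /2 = 16460 /9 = 1828.89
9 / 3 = 3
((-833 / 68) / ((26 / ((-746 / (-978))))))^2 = 334048729 / 2586332736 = 0.13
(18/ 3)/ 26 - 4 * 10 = -517/ 13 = -39.77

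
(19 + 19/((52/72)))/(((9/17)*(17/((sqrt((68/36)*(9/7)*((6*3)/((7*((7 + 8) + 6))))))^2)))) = 20026/13377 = 1.50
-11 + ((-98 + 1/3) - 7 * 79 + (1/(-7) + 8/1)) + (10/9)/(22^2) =-653.81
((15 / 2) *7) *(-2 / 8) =-105 / 8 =-13.12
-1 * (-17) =17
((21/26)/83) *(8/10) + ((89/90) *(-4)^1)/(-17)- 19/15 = -847063/825435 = -1.03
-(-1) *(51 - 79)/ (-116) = 7/ 29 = 0.24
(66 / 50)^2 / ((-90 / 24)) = -1452 / 3125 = -0.46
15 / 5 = 3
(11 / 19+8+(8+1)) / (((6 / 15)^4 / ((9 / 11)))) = 561.83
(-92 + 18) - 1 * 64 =-138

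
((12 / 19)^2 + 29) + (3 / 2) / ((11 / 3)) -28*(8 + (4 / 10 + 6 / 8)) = -8990027 / 39710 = -226.39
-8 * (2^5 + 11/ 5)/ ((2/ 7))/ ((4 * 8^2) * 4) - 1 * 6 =-8877/ 1280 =-6.94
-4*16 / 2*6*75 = -14400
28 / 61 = 0.46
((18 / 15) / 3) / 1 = 2 / 5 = 0.40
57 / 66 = 19 / 22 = 0.86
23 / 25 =0.92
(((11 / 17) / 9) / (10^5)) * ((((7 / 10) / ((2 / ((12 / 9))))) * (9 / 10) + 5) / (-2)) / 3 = -2981 / 4590000000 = -0.00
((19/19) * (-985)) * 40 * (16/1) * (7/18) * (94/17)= -207401600/153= -1355566.01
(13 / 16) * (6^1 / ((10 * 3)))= 13 / 80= 0.16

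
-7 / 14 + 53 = 105 / 2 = 52.50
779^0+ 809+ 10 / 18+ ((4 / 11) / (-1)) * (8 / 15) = 401129 / 495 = 810.36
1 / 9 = 0.11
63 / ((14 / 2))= 9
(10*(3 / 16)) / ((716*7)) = 15 / 40096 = 0.00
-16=-16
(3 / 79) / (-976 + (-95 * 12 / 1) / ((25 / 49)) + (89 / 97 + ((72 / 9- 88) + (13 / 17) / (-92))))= -2275620 / 197121616939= -0.00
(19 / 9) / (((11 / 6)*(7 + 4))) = 38 / 363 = 0.10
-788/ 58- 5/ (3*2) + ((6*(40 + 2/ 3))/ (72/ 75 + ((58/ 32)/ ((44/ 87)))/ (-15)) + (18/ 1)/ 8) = 1440704815/ 4416468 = 326.21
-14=-14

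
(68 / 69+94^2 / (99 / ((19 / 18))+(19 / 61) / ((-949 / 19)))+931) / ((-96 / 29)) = -211814233943993 / 683274469536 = -310.00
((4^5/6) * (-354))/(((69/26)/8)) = -12566528/69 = -182123.59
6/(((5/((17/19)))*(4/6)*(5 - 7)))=-153/190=-0.81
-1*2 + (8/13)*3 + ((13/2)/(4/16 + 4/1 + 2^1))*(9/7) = 2692/2275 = 1.18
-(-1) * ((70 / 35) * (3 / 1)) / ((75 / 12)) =0.96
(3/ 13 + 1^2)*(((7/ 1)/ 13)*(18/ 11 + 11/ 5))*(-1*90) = -425376/ 1859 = -228.82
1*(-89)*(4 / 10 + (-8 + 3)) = 2047 / 5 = 409.40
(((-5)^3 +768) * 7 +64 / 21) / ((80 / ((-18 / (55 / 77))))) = -56751 / 40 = -1418.78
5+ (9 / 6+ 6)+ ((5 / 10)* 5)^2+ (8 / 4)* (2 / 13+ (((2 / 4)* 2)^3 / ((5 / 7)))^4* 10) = 623283 / 6500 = 95.89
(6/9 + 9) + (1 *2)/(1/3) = 47/3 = 15.67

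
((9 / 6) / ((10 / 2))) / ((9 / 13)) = 13 / 30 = 0.43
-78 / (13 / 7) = -42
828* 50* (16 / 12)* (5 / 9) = 30666.67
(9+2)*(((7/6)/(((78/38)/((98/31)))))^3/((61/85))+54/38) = 5781520709968256/55300123691397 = 104.55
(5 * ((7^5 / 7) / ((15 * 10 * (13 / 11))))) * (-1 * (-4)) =270.88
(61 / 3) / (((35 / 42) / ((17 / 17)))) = 122 / 5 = 24.40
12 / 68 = 3 / 17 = 0.18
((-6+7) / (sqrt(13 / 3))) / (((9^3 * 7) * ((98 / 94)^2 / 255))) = 187765 * sqrt(39) / 53093313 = 0.02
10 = 10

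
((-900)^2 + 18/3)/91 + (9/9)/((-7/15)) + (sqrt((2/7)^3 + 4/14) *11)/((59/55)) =605 *sqrt(742)/2891 + 809811/91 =8904.72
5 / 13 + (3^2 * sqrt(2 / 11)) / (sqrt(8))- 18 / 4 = -107 / 26 + 9 * sqrt(11) / 22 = -2.76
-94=-94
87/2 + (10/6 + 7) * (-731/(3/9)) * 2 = -75937/2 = -37968.50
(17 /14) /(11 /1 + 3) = 17 /196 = 0.09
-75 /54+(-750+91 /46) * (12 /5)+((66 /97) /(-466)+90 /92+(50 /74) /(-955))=-1795.66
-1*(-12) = 12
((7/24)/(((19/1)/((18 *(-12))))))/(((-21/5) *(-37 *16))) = -15/11248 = -0.00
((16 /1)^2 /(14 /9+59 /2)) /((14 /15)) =8.83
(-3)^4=81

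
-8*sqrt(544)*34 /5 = -1088*sqrt(34) /5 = -1268.82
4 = 4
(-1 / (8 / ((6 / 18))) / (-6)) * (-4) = -1 / 36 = -0.03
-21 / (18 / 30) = -35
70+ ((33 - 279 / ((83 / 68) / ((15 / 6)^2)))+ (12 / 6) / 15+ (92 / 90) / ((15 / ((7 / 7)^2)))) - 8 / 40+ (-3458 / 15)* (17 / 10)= -96224038 / 56025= -1717.52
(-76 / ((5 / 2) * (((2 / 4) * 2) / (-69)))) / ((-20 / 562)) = -1473564 / 25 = -58942.56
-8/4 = -2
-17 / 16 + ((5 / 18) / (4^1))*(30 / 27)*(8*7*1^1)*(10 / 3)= 51869 / 3888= 13.34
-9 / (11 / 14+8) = -42 / 41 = -1.02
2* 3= 6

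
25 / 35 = 5 / 7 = 0.71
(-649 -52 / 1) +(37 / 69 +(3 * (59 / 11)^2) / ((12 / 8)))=-5367794 / 8349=-642.93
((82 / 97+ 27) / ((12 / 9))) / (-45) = -2701 / 5820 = -0.46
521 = 521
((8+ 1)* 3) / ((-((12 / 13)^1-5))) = 351 / 53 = 6.62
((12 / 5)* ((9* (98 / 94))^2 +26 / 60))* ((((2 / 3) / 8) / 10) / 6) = 5863147 / 19881000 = 0.29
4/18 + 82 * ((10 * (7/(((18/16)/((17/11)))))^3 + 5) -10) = 707099547592/970299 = 728743.97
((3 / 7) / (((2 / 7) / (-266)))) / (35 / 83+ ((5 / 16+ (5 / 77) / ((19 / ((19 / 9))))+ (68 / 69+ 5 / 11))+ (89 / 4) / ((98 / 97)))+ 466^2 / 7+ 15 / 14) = -59119408656 / 4600284409601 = -0.01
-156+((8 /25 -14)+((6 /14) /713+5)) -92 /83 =-1716952676 /10356325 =-165.79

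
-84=-84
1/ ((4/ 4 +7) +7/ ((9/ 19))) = 9/ 205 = 0.04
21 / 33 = 7 / 11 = 0.64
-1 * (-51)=51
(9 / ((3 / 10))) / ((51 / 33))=330 / 17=19.41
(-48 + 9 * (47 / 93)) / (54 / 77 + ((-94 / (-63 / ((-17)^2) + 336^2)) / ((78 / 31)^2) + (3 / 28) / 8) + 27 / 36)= -23529626434458144 / 793078745440769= -29.67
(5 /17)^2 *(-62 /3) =-1550 /867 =-1.79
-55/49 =-1.12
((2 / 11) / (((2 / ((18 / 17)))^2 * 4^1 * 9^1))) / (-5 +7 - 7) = -9 / 31790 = -0.00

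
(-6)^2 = 36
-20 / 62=-10 / 31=-0.32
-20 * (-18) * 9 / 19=3240 / 19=170.53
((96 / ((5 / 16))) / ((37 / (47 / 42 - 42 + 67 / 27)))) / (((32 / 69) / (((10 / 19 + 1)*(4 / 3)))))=-61961632 / 44289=-1399.03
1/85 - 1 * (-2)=171/85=2.01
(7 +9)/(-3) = -16/3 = -5.33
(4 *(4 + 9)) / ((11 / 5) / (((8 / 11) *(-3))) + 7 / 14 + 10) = 6240 / 1139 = 5.48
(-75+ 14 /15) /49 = -1111 /735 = -1.51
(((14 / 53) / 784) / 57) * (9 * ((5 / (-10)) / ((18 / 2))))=-1 / 338352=-0.00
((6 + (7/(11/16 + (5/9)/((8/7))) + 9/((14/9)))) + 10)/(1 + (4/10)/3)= 984855/40222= 24.49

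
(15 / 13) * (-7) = -105 / 13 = -8.08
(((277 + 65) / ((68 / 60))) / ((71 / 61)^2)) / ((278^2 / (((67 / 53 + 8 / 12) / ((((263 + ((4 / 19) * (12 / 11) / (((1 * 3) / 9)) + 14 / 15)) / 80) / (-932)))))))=-114150445054668000 / 72800627180227051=-1.57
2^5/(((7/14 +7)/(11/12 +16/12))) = 48/5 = 9.60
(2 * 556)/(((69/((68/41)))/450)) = 11342400/943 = 12028.00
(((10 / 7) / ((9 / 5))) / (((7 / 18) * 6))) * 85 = 4250 / 147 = 28.91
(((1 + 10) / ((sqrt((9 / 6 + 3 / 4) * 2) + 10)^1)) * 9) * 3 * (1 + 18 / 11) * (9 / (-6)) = -23490 / 191 + 7047 * sqrt(2) / 382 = -96.90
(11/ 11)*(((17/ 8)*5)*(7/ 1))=595/ 8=74.38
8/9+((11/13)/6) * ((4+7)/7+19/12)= 971/728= 1.33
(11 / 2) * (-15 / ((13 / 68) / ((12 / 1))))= -5178.46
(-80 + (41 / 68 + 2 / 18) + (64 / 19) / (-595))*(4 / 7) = -32270099 / 712215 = -45.31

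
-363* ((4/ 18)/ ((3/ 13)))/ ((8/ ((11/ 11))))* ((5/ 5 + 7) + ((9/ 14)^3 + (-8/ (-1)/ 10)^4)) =-2600359333/ 6860000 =-379.06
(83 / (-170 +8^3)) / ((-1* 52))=-83 / 17784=-0.00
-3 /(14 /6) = -9 /7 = -1.29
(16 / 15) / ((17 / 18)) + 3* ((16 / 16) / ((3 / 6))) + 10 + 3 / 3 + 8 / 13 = 20713 / 1105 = 18.74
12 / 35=0.34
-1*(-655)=655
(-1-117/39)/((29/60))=-240/29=-8.28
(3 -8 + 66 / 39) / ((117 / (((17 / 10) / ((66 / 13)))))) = -0.01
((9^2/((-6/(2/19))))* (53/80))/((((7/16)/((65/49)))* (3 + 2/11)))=-204633/228095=-0.90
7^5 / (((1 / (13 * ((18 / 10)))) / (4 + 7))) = 21630609 / 5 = 4326121.80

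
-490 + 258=-232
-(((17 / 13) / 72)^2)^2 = -83521 / 767544201216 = -0.00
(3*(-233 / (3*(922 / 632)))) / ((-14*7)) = 36814 / 22589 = 1.63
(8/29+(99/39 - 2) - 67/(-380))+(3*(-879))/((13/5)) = -145156781/143260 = -1013.24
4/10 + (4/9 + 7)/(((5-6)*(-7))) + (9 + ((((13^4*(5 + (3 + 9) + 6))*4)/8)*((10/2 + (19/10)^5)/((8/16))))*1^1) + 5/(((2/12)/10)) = 123167482688011/6300000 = 19550394.08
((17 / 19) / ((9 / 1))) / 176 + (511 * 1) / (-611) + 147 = 2687763763 / 18388656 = 146.16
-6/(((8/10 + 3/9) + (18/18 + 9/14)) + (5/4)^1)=-2520/1691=-1.49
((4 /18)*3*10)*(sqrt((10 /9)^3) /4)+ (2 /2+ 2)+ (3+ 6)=50*sqrt(10) /81+ 12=13.95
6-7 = -1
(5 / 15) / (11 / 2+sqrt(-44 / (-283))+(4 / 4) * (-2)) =3962 / 41073 - 8 * sqrt(3113) / 41073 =0.09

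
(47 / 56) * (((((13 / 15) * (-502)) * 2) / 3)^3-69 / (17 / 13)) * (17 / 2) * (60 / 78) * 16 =-273316315296718 / 127575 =-2142397141.26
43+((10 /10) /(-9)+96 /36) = 410 /9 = 45.56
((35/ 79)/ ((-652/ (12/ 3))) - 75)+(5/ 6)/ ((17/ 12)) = -16290000/ 218909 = -74.41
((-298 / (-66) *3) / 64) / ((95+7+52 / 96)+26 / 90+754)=6705 / 27144392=0.00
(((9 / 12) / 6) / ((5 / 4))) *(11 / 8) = 11 / 80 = 0.14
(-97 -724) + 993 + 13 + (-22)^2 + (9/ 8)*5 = 5397/ 8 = 674.62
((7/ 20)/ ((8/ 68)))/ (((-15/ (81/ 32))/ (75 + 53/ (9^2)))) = -45577/ 1200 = -37.98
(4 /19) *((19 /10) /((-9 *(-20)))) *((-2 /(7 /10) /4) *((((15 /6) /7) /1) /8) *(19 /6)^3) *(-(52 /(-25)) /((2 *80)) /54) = -89167 /164602368000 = -0.00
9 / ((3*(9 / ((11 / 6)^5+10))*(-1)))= -10.24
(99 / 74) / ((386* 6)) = 33 / 57128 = 0.00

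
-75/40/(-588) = 5/1568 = 0.00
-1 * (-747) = 747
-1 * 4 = -4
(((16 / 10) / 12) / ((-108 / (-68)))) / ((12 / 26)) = 221 / 1215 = 0.18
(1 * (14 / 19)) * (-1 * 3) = -42 / 19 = -2.21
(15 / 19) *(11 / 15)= 11 / 19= 0.58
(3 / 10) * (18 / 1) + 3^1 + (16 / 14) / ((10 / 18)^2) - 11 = 193 / 175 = 1.10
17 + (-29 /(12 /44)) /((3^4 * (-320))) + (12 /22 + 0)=15011189 /855360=17.55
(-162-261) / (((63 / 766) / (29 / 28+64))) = -32779821 / 98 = -334487.97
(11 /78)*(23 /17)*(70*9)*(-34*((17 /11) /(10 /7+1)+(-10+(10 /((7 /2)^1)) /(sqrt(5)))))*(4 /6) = 331660 /13 - 20240*sqrt(5) /13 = 22030.92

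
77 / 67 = 1.15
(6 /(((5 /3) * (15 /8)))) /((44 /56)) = 672 /275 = 2.44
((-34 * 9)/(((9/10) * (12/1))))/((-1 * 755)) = 17/453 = 0.04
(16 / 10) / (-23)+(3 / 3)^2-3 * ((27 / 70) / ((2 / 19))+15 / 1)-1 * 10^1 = -209501 / 3220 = -65.06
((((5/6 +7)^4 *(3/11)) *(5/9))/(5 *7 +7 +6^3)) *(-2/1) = -24398405/5517072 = -4.42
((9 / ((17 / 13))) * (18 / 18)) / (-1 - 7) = -117 / 136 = -0.86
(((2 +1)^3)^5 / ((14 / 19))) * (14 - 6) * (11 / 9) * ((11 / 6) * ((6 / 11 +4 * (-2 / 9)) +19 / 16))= 2357177031 / 8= 294647128.88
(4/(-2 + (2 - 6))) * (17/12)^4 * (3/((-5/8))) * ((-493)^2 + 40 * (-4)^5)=5626225123/2160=2604733.85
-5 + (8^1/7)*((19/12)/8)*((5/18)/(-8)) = -60575/12096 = -5.01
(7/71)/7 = 1/71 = 0.01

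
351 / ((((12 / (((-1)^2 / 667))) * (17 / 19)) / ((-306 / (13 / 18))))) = -20.77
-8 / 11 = -0.73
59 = 59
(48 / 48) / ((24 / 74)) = 37 / 12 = 3.08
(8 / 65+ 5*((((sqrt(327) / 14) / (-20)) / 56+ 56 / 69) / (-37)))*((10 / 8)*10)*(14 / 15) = 5*sqrt(327) / 49728+ 15568 / 99567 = 0.16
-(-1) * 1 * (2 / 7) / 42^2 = 0.00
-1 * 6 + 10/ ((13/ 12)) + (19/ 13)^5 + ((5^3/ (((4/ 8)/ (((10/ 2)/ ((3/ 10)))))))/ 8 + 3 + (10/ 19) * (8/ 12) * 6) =22680639755/ 42327402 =535.84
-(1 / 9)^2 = -0.01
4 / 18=2 / 9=0.22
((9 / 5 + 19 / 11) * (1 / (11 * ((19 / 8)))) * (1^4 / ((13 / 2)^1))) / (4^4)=0.00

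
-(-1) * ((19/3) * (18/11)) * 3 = 342/11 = 31.09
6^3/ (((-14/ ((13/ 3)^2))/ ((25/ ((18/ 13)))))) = -109850/ 21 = -5230.95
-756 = -756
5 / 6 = 0.83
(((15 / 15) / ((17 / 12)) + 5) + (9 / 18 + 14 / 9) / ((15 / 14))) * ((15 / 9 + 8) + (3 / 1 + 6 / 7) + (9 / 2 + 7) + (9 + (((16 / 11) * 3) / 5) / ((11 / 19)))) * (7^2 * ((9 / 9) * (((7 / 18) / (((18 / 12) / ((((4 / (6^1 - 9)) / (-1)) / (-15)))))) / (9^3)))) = -1548209076596 / 3689462712375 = -0.42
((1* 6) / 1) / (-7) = -6 / 7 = -0.86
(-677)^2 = 458329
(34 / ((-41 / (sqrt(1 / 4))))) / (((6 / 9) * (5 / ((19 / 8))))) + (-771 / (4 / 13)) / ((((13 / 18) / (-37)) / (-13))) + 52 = -5473591169 / 3280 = -1668777.80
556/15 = 37.07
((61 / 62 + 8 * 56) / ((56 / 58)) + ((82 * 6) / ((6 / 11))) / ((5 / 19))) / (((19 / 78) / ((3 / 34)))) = 3953188161 / 2803640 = 1410.02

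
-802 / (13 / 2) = -1604 / 13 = -123.38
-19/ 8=-2.38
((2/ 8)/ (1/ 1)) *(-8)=-2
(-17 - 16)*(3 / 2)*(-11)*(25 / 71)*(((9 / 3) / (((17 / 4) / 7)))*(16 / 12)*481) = 733332600 / 1207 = 607566.36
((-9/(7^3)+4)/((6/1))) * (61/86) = 83143/176988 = 0.47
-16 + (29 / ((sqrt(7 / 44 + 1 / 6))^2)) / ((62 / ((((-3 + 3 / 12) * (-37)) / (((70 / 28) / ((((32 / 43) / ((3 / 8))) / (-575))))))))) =-2669911248 / 164792125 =-16.20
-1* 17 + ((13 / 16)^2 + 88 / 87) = -15.33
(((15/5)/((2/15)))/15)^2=9/4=2.25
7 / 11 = 0.64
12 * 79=948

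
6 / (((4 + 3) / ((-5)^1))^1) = -30 / 7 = -4.29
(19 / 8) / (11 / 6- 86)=-57 / 2020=-0.03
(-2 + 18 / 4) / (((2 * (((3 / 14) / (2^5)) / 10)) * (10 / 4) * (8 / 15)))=1400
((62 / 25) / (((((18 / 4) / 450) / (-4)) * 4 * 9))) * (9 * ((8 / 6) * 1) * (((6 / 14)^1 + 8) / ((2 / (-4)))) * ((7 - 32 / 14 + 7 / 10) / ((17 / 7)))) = 22182112 / 1785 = 12426.95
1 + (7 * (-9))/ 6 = -19/ 2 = -9.50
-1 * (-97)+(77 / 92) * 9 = 9617 / 92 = 104.53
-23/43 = -0.53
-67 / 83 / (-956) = 67 / 79348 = 0.00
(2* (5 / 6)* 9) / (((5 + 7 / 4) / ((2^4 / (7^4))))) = 320 / 21609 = 0.01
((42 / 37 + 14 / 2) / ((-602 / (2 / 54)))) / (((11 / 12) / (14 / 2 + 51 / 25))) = -452 / 91575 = -0.00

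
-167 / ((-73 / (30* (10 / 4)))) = 12525 / 73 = 171.58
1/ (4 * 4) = 1/ 16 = 0.06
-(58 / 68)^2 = -841 / 1156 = -0.73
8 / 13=0.62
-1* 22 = -22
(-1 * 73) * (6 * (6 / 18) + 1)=-219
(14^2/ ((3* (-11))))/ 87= -196/ 2871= -0.07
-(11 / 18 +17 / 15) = -157 / 90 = -1.74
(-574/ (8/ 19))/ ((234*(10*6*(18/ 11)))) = -59983/ 1010880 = -0.06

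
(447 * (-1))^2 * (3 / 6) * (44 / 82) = 2197899 / 41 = 53607.29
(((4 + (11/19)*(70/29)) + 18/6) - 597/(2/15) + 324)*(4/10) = -4567903/2755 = -1658.04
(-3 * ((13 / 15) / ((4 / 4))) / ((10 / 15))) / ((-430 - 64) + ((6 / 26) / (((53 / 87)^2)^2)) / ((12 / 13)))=615457518 / 77671503475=0.01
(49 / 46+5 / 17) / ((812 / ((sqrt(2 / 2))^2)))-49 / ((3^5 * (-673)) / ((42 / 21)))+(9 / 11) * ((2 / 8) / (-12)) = -33748194583 / 2284582264272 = -0.01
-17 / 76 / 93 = -17 / 7068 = -0.00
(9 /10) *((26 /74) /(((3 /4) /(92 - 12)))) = 1248 /37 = 33.73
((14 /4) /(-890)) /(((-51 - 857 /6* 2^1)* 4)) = 21 /7191200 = 0.00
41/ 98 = 0.42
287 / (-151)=-287 / 151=-1.90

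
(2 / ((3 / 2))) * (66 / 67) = 88 / 67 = 1.31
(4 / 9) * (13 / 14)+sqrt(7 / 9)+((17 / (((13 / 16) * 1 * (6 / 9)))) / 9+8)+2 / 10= sqrt(7) / 3+49549 / 4095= 12.98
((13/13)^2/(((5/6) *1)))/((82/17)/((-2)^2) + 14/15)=612/1091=0.56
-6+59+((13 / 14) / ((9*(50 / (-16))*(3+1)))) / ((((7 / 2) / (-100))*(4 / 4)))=23477 / 441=53.24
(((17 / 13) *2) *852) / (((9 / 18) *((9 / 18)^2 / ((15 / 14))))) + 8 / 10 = 8690764 / 455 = 19100.58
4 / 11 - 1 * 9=-95 / 11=-8.64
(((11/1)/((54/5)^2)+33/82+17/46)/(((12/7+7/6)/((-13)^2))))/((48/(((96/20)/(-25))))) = -2818110659/13863514500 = -0.20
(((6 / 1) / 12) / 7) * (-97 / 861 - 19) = -8228 / 6027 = -1.37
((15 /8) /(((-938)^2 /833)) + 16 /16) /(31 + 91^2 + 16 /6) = 431709 /3583155712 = 0.00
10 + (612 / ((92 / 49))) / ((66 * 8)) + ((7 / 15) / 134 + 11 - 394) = -1514927857 / 4068240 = -372.38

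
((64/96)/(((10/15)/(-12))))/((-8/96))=144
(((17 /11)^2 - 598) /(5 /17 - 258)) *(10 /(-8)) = -6125865 /2120404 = -2.89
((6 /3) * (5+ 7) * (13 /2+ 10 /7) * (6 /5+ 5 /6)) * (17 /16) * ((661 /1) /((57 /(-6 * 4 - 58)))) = -1039838269 /2660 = -390916.64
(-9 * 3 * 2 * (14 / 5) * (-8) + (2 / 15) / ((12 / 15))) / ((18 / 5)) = 36293 / 108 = 336.05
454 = 454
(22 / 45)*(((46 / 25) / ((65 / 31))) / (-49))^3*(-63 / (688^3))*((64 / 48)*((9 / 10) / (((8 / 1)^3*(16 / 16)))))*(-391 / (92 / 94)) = -0.00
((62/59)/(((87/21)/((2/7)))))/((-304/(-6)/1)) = 93/65018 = 0.00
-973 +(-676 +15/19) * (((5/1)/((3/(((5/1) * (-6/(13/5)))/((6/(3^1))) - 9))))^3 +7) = 420142758870/41743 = 10064987.16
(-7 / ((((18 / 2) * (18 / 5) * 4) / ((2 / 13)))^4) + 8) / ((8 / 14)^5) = 131.30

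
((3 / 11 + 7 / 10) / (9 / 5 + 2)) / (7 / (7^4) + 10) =36701 / 1434158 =0.03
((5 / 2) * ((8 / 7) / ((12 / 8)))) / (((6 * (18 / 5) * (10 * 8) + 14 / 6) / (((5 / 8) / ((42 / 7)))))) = 0.00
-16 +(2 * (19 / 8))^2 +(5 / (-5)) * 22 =-247 / 16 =-15.44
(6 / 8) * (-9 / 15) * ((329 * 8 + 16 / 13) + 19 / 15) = -1541181 / 1300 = -1185.52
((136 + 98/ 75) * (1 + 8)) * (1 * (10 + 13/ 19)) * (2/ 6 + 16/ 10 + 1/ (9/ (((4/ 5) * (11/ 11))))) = 10012366/ 375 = 26699.64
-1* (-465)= 465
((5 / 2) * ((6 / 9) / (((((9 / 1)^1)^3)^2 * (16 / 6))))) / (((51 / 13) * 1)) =0.00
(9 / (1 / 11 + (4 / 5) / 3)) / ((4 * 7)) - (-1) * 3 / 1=6441 / 1652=3.90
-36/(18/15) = -30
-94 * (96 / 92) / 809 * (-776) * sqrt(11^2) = 19257216 / 18607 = 1034.94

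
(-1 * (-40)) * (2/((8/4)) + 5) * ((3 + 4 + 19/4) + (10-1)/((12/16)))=5700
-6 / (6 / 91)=-91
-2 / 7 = -0.29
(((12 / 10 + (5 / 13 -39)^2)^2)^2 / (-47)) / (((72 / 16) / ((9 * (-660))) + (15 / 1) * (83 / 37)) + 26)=-24700903309438714973566098048 / 13961286453705007625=-1769242640.45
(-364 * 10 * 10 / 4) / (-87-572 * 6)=9100 / 3519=2.59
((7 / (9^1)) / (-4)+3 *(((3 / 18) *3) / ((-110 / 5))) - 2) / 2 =-112 / 99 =-1.13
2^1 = 2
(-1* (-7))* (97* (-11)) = -7469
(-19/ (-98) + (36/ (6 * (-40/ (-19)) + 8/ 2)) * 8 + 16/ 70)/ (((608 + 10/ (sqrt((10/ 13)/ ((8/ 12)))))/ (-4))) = -626245776/ 5364876965 + 686673 * sqrt(195)/ 5364876965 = -0.11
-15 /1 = -15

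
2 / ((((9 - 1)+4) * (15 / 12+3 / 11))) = 22 / 201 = 0.11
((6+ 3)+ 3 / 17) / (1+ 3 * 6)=156 / 323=0.48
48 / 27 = 1.78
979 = 979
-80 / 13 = -6.15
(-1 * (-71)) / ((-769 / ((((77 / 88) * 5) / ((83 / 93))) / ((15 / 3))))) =-46221 / 510616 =-0.09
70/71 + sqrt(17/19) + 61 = sqrt(323)/19 + 4401/71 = 62.93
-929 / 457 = -2.03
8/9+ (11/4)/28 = 995/1008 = 0.99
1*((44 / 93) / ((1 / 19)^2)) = 15884 / 93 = 170.80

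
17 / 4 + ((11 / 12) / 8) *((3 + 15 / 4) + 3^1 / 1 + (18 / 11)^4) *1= 1054365 / 170368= 6.19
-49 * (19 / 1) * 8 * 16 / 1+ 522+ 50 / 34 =-2016957 / 17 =-118644.53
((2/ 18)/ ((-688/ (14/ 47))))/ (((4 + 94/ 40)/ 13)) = -455/ 4620006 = -0.00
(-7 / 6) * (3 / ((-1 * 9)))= 7 / 18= 0.39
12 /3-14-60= -70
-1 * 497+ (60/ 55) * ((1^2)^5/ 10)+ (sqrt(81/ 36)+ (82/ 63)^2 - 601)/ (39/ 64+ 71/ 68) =-337117232359/ 392712705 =-858.43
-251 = -251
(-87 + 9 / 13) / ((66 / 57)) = -969 / 13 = -74.54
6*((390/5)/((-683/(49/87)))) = -7644/19807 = -0.39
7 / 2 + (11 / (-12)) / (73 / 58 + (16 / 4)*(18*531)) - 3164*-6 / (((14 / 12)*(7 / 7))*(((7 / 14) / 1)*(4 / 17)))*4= 3680553736471 / 6652587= 553251.50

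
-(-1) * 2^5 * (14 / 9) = 49.78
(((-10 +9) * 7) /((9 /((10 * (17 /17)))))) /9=-70 /81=-0.86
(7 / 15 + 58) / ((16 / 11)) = 9647 / 240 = 40.20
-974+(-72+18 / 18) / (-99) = -96355 / 99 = -973.28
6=6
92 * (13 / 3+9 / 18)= 1334 / 3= 444.67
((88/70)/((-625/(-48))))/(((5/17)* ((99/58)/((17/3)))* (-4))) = -268192/984375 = -0.27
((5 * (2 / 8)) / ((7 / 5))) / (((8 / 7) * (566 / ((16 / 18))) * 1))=25 / 20376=0.00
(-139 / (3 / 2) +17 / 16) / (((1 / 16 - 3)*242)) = 4397 / 34122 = 0.13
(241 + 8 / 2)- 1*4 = 241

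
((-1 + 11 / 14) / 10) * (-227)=681 / 140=4.86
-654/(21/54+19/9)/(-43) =1308/215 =6.08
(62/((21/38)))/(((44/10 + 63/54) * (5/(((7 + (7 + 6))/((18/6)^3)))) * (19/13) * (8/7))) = 8060/4509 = 1.79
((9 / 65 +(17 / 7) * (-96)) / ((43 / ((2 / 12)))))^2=1248844921 / 1531156900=0.82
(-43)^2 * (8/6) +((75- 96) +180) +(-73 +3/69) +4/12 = 176068/69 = 2551.71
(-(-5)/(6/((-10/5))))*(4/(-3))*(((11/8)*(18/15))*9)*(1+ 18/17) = 1155/17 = 67.94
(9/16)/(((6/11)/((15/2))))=495/64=7.73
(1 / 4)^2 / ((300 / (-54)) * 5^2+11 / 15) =-45 / 99472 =-0.00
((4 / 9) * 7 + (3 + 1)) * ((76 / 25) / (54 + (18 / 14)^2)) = 238336 / 613575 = 0.39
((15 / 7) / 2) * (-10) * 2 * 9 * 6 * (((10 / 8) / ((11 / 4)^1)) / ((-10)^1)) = 4050 / 77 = 52.60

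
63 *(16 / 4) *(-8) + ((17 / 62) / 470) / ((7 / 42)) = -29373069 / 14570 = -2016.00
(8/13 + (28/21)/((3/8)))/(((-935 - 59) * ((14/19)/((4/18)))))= -4636/3663387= -0.00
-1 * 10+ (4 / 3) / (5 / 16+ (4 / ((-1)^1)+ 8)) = -2006 / 207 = -9.69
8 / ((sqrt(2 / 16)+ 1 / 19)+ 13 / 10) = 781280 / 123073 -144400 * sqrt(2) / 123073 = 4.69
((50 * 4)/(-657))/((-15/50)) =2000/1971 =1.01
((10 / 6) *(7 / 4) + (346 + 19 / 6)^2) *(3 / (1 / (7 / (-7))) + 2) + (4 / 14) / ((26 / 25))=-199704965 / 1638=-121920.00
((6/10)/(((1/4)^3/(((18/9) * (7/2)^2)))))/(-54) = -784/45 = -17.42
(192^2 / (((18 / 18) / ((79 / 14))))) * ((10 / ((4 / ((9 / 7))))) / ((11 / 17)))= 1033337.59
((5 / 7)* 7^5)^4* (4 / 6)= 41541163212001250 / 3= 13847054404000416.67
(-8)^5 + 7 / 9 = -294905 / 9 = -32767.22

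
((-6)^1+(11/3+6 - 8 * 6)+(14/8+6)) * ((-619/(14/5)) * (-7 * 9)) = -4076115/8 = -509514.38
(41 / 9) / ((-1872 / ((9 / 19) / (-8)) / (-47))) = -1927 / 284544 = -0.01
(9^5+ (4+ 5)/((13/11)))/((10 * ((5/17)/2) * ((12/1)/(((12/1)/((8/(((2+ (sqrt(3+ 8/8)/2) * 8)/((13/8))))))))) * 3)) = 8701008/845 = 10297.05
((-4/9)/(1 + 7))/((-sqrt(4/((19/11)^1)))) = 0.04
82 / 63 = 1.30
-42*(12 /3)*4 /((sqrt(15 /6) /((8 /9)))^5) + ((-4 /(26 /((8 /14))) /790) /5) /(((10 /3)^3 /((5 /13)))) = -29360128*sqrt(10) /2460375 - 27 /116821250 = -37.74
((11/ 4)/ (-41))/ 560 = -11/ 91840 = -0.00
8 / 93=0.09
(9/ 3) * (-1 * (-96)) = 288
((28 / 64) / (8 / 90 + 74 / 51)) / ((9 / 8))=595 / 2356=0.25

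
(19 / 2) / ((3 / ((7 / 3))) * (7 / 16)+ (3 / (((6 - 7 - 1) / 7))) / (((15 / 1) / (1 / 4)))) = 760 / 31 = 24.52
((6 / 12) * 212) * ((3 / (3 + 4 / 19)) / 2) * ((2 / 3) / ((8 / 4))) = 1007 / 61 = 16.51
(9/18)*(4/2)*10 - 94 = -84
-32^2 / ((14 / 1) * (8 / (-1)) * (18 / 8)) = 256 / 63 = 4.06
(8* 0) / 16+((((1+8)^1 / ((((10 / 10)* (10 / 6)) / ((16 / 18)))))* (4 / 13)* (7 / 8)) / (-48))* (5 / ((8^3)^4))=-7 / 3573412790272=-0.00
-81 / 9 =-9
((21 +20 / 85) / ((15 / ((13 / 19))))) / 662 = 0.00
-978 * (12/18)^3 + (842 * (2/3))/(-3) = -4292/9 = -476.89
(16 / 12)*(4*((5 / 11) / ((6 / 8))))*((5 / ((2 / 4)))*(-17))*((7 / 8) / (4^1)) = -11900 / 99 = -120.20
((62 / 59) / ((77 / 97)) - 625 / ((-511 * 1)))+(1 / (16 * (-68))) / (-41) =37678345015 / 14793752512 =2.55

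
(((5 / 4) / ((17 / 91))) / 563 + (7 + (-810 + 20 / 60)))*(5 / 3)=-460932535 / 344556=-1337.76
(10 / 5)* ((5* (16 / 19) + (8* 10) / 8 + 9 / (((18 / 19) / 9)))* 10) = 37890 / 19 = 1994.21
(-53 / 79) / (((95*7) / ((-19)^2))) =-1007 / 2765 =-0.36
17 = 17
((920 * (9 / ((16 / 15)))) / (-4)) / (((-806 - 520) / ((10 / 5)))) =5175 / 1768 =2.93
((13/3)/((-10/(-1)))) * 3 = 13/10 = 1.30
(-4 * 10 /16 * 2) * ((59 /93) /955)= -59 /17763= -0.00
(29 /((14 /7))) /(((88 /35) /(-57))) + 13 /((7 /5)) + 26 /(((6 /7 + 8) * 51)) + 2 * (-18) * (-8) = -31.38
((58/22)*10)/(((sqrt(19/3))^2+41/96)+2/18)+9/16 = 1532241/348304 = 4.40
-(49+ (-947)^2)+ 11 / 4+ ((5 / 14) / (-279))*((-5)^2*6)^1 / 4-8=-583858007 / 651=-896863.30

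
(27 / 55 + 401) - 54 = 19112 / 55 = 347.49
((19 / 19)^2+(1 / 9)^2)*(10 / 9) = 820 / 729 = 1.12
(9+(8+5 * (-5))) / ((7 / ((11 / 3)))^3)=-10648 / 9261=-1.15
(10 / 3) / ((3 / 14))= 140 / 9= 15.56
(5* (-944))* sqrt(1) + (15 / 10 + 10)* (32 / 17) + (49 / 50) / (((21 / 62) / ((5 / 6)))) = -7184791 / 1530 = -4695.94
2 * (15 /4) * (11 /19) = 165 /38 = 4.34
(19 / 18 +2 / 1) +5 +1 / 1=163 / 18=9.06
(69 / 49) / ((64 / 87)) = 6003 / 3136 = 1.91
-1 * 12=-12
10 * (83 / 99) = 8.38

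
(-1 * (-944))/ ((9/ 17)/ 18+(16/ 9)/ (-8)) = -4896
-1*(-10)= 10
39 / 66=13 / 22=0.59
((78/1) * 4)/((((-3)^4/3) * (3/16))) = 1664/27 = 61.63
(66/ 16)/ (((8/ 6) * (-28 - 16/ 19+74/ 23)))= -3933/ 32576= -0.12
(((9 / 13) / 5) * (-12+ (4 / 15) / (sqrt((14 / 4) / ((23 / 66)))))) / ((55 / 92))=-9936 / 3575+ 368 * sqrt(5313) / 1376375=-2.76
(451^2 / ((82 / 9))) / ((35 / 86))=1919907 / 35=54854.49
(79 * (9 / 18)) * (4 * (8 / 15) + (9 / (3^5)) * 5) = 24727 / 270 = 91.58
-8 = -8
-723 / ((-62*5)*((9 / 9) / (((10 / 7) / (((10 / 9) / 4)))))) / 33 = 4338 / 11935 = 0.36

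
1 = 1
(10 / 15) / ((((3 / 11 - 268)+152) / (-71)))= 1562 / 3819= 0.41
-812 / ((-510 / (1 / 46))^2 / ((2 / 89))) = -203 / 6122884050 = -0.00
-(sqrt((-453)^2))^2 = -205209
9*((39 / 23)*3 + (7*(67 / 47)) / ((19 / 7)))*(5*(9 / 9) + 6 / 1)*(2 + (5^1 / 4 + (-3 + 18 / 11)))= 67226265 / 41078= 1636.55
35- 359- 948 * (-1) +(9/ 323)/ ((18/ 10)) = 201557/ 323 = 624.02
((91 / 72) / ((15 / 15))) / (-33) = -91 / 2376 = -0.04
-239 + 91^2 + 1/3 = 24127/3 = 8042.33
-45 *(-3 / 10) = 27 / 2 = 13.50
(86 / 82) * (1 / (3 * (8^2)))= 43 / 7872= 0.01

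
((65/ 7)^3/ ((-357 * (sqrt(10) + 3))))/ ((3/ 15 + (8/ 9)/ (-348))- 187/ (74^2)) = 5887559047500/ 142893908731- 1962519682500 * sqrt(10)/ 142893908731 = -2.23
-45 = -45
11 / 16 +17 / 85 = 71 / 80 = 0.89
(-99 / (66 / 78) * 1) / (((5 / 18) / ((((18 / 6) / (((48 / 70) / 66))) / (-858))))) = 567 / 4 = 141.75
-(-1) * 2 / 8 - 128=-511 / 4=-127.75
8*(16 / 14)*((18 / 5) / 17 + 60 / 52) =96576 / 7735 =12.49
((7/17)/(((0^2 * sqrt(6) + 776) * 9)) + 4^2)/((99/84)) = 13297585/979506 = 13.58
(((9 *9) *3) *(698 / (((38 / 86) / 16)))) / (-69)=-38898144 / 437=-89011.77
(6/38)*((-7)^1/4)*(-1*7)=147/76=1.93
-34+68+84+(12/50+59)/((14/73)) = 149413/350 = 426.89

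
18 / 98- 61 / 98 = -0.44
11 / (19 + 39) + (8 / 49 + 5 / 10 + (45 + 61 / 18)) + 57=2717453 / 25578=106.24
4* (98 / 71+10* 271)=770032 / 71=10845.52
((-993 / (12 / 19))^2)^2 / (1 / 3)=4692968440240323 / 256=18331907969688.76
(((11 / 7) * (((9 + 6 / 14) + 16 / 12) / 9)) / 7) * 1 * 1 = 2486 / 9261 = 0.27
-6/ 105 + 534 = 18688/ 35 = 533.94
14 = 14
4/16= 0.25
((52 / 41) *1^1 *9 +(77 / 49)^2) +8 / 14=29041 / 2009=14.46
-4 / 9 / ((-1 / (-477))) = -212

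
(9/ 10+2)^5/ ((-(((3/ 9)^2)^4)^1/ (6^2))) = -1211162837301/ 25000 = -48446513.49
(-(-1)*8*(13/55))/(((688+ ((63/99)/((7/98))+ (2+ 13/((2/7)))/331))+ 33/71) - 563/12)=29329248/10091246525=0.00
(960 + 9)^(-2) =1 / 938961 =0.00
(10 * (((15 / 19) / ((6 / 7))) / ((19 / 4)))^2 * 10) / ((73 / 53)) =25970000 / 9513433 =2.73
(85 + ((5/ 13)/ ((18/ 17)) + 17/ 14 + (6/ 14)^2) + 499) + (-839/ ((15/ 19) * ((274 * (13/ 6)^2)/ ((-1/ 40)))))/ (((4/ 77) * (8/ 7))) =19150244244077/ 32673513600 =586.11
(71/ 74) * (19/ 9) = 1349/ 666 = 2.03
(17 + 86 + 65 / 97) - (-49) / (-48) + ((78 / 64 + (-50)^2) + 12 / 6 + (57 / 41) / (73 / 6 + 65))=460641682373 / 176769696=2605.89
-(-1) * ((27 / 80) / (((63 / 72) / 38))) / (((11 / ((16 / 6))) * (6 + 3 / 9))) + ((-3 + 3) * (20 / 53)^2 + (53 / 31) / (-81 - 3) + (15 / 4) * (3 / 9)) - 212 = -15053089 / 71610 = -210.21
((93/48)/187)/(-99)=-0.00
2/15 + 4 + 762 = 766.13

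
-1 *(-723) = 723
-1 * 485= -485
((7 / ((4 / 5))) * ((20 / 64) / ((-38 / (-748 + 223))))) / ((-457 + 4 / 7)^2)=0.00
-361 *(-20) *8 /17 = 57760 /17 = 3397.65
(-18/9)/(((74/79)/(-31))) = 2449/37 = 66.19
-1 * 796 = -796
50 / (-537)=-50 / 537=-0.09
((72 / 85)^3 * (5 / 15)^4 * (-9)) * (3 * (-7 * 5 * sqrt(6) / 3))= 5.79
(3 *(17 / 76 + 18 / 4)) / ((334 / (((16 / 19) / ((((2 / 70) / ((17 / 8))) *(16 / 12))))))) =1922445 / 964592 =1.99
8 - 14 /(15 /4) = 64 /15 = 4.27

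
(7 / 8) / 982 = 7 / 7856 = 0.00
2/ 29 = 0.07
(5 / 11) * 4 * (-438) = -8760 / 11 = -796.36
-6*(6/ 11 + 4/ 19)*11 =-948/ 19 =-49.89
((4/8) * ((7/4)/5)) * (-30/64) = -21/256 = -0.08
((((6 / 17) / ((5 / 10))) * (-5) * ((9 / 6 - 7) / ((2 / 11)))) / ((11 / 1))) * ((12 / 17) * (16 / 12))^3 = 675840 / 83521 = 8.09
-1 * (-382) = 382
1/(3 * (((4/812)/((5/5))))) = 203/3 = 67.67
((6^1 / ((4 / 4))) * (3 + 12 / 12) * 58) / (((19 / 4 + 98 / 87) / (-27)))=-13079232 / 2045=-6395.71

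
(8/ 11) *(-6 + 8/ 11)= -464/ 121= -3.83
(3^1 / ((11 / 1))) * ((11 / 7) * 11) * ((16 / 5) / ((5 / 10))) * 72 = 76032 / 35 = 2172.34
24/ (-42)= -4/ 7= -0.57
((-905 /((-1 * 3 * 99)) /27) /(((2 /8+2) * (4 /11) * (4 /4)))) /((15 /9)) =181 /2187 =0.08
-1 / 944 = -0.00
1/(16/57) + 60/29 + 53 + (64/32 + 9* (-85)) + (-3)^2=-322651/464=-695.37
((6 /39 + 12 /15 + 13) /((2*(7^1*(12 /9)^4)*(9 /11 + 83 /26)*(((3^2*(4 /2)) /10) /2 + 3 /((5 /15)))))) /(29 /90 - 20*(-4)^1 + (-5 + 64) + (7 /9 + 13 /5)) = 0.00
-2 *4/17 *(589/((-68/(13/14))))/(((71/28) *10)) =15314/102595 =0.15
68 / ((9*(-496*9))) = -17 / 10044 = -0.00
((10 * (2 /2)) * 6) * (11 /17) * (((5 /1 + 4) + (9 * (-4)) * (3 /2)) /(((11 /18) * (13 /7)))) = -340200 /221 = -1539.37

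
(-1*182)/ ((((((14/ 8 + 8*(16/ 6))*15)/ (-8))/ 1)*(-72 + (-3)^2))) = -832/ 12465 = -0.07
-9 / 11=-0.82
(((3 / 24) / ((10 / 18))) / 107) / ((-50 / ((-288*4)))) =648 / 13375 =0.05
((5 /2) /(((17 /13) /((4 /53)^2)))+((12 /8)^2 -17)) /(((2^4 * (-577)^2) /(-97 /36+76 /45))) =169859269 /61049696782080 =0.00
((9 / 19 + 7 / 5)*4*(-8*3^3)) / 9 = -17088 / 95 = -179.87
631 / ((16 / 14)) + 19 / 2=4493 / 8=561.62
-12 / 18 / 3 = -2 / 9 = -0.22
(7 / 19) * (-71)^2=35287 / 19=1857.21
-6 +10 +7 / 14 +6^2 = 81 / 2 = 40.50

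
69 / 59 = 1.17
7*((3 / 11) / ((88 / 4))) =21 / 242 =0.09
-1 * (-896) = 896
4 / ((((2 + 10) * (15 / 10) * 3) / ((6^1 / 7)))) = 4 / 63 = 0.06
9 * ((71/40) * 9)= 5751/40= 143.78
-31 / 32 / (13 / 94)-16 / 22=-17691 / 2288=-7.73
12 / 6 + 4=6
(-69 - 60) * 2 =-258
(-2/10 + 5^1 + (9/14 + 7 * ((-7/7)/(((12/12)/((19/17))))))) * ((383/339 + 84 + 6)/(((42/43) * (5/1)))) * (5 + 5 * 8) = -3763354367/1882580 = -1999.04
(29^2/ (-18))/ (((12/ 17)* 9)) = -14297/ 1944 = -7.35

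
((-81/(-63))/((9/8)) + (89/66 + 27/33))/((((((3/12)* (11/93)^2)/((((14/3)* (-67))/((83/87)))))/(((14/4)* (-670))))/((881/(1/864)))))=5559359162042286720/10043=553555627008093.87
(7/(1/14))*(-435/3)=-14210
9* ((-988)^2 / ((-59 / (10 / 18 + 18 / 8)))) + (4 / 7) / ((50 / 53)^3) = -5391661591257 / 12906250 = -417755.86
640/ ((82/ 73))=23360/ 41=569.76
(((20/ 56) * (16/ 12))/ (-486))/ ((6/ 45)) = -25/ 3402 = -0.01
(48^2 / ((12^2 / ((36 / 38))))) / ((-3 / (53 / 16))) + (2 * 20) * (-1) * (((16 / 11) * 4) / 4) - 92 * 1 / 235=-3698858 / 49115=-75.31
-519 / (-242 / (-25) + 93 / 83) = -1076925 / 22411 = -48.05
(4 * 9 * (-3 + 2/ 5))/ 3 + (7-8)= -161/ 5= -32.20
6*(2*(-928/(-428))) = 2784/107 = 26.02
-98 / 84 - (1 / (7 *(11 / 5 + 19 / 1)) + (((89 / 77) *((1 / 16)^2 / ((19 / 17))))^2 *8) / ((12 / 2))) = -2180923977175 / 1858593701888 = -1.17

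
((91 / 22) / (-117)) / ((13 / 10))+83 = 106786 / 1287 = 82.97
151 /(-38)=-151 /38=-3.97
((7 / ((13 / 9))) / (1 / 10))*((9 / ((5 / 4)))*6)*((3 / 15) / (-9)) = -3024 / 65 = -46.52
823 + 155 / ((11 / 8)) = 10293 / 11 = 935.73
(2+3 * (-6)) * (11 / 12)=-44 / 3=-14.67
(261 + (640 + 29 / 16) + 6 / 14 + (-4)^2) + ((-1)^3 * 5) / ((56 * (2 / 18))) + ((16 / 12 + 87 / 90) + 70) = 79259 / 80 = 990.74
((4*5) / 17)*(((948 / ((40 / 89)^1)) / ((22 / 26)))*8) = 4387344 / 187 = 23461.73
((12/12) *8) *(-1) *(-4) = 32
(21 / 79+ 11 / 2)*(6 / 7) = 2733 / 553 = 4.94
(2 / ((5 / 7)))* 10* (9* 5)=1260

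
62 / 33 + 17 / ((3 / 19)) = 1205 / 11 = 109.55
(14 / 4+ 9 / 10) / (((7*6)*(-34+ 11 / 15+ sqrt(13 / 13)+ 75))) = 0.00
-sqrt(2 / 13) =-sqrt(26) / 13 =-0.39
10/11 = 0.91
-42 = -42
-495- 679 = -1174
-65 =-65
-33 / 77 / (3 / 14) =-2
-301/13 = -23.15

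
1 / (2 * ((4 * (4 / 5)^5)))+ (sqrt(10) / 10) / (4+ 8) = 0.41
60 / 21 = 20 / 7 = 2.86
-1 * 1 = -1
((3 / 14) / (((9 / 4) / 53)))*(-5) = -530 / 21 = -25.24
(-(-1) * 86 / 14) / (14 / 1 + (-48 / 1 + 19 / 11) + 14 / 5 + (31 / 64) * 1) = -3520 / 16611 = -0.21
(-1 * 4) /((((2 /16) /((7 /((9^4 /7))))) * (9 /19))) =-29792 /59049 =-0.50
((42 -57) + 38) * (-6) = -138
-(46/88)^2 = -529/1936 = -0.27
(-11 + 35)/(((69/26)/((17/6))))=25.62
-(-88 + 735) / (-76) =647 / 76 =8.51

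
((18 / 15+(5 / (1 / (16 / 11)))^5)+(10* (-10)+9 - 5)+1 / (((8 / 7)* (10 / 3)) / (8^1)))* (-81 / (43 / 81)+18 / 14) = -13504144169322 / 4406941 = -3064289.76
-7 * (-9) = 63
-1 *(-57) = 57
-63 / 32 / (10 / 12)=-189 / 80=-2.36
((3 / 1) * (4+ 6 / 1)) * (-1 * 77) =-2310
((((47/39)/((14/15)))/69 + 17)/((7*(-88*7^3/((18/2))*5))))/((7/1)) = -641163/30955804880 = -0.00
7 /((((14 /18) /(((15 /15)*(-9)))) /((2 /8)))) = -81 /4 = -20.25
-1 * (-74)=74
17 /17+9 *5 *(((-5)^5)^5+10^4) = -13411045074462440624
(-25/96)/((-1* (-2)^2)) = 25/384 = 0.07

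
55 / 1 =55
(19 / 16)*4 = 19 / 4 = 4.75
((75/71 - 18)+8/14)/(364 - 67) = -0.06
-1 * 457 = -457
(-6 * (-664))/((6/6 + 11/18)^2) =1290816/841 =1534.86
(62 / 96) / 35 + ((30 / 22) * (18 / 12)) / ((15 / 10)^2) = 17141 / 18480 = 0.93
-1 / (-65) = 1 / 65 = 0.02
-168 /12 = -14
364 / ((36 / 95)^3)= 78021125 / 11664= 6689.05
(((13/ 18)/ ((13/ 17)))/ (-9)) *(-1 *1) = 17/ 162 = 0.10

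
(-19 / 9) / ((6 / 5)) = -95 / 54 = -1.76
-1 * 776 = -776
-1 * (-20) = 20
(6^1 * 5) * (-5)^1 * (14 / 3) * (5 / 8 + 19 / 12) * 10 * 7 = -108208.33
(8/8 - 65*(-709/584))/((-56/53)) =-353351/4672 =-75.63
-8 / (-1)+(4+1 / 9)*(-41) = -1445 / 9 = -160.56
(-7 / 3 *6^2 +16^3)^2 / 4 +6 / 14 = 28168255 / 7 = 4024036.43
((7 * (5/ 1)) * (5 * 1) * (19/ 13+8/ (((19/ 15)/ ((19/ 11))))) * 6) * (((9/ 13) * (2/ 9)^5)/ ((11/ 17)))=336817600/ 44721963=7.53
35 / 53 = 0.66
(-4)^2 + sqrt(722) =16 + 19*sqrt(2) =42.87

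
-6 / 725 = -0.01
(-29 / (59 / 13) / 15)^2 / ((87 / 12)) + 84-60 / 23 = 1466648092 / 18014175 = 81.42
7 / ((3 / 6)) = 14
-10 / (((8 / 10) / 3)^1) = -37.50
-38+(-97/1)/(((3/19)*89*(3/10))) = -48868/801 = -61.01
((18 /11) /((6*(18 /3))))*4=2 /11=0.18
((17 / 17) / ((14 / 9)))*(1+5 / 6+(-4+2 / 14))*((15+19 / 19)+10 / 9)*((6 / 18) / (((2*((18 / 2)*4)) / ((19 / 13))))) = -17765 / 117936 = -0.15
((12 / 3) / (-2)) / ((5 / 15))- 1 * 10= -16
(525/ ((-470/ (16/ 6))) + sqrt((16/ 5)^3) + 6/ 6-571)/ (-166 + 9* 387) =-26930/ 155899 + 64* sqrt(5)/ 82925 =-0.17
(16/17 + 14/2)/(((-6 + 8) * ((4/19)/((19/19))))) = 2565/136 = 18.86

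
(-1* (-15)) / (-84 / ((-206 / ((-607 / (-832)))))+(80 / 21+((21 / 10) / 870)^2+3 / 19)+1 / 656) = 5526556062300000 / 1571915477410073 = 3.52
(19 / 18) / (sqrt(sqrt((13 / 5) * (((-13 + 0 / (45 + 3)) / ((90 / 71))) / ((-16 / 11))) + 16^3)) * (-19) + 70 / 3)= -0.01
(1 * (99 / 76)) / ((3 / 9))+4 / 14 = 2231 / 532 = 4.19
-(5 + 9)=-14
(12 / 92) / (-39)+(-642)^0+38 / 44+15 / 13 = 19827 / 6578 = 3.01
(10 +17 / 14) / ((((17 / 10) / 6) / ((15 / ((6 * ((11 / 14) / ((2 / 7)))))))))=47100 / 1309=35.98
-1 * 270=-270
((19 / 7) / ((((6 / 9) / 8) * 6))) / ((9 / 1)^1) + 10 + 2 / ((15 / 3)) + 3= 4411 / 315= 14.00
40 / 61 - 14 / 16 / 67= 21013 / 32696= 0.64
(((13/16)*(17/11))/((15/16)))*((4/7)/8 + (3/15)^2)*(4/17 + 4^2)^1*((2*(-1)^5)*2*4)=-373152/9625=-38.77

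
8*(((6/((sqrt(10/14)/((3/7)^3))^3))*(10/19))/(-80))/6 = -19683*sqrt(35)/2738280475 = -0.00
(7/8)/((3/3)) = 7/8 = 0.88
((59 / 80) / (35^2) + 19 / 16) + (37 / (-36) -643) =-283492297 / 441000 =-642.84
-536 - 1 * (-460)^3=97335464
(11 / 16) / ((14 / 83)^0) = 11 / 16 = 0.69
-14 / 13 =-1.08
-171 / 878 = -0.19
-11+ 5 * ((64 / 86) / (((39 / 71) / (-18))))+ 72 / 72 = -73750 / 559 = -131.93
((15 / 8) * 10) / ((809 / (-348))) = -6525 / 809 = -8.07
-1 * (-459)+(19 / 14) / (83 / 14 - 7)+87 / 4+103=34949 / 60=582.48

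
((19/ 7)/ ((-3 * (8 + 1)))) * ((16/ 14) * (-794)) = 120688/ 1323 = 91.22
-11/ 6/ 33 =-1/ 18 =-0.06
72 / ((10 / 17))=612 / 5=122.40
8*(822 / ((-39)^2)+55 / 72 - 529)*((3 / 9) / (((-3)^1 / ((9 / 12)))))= 6421001 / 18252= 351.80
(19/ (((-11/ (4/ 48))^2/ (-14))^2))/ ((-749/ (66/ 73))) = -133/ 8982525024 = -0.00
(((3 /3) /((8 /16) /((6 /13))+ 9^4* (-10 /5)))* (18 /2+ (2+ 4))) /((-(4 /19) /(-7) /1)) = -855 /22493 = -0.04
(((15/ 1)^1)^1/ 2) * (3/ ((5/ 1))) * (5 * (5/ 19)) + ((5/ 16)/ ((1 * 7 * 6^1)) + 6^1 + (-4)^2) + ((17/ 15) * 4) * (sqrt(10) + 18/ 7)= 68 * sqrt(10)/ 15 + 361021/ 9120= 53.92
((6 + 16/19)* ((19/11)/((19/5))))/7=650/1463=0.44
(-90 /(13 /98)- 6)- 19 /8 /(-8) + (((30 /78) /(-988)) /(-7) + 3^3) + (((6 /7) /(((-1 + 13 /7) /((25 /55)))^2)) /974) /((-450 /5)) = -1504078776633541 /2288739765312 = -657.16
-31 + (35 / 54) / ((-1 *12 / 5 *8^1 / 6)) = -26959 / 864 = -31.20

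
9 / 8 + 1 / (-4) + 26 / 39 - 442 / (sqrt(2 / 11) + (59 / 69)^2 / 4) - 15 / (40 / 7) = 3860053276703 / 7104682812 - 160301879712 * sqrt(22) / 592056901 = -726.64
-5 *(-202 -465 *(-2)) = -3640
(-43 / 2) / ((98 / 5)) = -215 / 196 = -1.10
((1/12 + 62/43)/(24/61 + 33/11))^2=2304672049/11408803344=0.20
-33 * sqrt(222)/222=-11 * sqrt(222)/74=-2.21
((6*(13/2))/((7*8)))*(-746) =-14547/28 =-519.54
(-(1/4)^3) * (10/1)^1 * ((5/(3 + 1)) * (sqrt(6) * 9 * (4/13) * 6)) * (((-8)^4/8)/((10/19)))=-41040 * sqrt(6)/13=-7732.85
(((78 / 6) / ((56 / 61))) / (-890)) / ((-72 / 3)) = 0.00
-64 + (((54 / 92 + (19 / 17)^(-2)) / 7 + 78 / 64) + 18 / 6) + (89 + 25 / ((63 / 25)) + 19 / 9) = 693803687 / 16738848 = 41.45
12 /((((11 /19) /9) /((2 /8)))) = 513 /11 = 46.64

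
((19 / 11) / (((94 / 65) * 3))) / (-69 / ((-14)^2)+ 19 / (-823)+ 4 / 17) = -338666146 / 118947741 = -2.85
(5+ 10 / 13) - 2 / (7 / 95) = -1945 / 91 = -21.37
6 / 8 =3 / 4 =0.75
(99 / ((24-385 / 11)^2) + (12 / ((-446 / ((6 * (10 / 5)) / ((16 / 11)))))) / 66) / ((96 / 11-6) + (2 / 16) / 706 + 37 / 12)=33866820 / 241517251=0.14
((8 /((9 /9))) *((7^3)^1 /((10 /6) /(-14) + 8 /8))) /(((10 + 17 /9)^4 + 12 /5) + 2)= 3780710640 /24255066839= 0.16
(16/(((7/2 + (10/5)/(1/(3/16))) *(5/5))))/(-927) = -128/28737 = -0.00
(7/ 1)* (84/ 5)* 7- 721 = 511/ 5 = 102.20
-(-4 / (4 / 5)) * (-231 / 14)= -165 / 2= -82.50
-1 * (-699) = 699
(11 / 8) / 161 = 11 / 1288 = 0.01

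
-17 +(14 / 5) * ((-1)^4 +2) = -43 / 5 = -8.60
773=773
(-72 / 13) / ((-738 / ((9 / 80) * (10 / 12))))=3 / 4264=0.00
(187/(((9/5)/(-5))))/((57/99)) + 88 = -46409/57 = -814.19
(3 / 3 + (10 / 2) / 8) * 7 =11.38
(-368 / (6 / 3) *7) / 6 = -644 / 3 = -214.67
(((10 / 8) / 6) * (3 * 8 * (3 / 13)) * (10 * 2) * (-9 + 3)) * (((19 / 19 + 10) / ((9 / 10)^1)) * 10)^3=-266200000000 / 1053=-252801519.47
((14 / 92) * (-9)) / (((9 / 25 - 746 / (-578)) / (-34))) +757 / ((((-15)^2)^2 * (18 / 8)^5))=23131771719391439 / 819974269226250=28.21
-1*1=-1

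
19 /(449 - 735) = -19 /286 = -0.07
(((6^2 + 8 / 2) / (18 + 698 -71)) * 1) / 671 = 8 / 86559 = 0.00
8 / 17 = 0.47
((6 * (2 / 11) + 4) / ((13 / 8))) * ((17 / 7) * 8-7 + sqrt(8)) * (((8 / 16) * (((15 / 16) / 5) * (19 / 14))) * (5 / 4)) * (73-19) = 7695 * sqrt(2) / 143 + 669465 / 2002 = 410.50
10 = 10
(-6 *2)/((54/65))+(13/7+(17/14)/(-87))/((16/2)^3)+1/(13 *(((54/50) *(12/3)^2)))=-1053323575/72963072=-14.44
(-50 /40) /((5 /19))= -19 /4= -4.75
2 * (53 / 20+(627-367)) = 5253 / 10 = 525.30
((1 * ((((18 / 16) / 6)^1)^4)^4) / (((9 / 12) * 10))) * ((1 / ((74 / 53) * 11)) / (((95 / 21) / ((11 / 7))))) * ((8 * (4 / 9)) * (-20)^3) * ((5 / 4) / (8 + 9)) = -6337433925 / 430580153173638381568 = -0.00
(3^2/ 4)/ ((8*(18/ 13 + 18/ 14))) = 91/ 864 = 0.11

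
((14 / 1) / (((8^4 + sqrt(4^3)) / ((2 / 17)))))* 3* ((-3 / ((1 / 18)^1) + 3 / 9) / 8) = -0.01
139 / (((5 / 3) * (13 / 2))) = 834 / 65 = 12.83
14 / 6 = 7 / 3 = 2.33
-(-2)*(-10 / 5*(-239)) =956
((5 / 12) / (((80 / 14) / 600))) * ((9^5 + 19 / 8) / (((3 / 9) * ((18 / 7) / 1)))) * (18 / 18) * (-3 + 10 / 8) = -4050924325 / 768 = -5274641.05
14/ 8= 7/ 4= 1.75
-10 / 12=-5 / 6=-0.83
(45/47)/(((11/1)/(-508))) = -22860/517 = -44.22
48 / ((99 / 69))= 368 / 11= 33.45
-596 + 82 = -514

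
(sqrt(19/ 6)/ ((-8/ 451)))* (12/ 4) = -451* sqrt(114)/ 16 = -300.96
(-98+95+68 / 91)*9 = -1845 / 91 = -20.27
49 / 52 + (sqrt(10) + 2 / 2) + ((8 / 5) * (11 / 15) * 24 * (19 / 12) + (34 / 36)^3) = sqrt(10) + 89787743 / 1895400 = 50.53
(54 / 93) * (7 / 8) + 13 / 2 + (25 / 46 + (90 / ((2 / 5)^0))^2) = 23122737 / 2852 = 8107.55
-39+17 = -22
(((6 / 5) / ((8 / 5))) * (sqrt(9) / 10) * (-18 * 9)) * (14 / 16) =-31.89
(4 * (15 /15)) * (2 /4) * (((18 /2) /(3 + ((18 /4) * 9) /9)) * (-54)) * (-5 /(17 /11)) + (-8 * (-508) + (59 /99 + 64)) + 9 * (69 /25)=192397618 /42075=4572.73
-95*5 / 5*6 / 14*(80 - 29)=-14535 / 7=-2076.43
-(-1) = 1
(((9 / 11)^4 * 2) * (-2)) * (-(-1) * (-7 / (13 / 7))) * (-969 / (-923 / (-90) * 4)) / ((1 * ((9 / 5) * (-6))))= 2596023675 / 175677359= 14.78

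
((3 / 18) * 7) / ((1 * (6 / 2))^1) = 7 / 18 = 0.39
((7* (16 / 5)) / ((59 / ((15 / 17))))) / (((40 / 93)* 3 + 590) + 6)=868 / 1547629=0.00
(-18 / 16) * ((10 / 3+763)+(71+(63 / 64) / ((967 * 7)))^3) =-765188525321092788321 / 1896309982232576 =-403514.47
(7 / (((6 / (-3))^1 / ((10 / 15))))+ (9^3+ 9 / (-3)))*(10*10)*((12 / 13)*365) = 24382000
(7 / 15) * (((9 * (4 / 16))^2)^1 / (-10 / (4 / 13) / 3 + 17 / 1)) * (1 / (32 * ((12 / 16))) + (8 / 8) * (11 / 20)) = 13419 / 59200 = 0.23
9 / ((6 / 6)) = 9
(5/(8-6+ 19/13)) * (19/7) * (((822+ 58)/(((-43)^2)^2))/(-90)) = -21736/1938460167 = -0.00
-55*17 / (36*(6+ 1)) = -935 / 252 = -3.71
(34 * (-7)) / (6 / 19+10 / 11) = -24871 / 128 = -194.30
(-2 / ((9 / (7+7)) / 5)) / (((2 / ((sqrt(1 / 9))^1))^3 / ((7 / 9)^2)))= -1715 / 39366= -0.04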